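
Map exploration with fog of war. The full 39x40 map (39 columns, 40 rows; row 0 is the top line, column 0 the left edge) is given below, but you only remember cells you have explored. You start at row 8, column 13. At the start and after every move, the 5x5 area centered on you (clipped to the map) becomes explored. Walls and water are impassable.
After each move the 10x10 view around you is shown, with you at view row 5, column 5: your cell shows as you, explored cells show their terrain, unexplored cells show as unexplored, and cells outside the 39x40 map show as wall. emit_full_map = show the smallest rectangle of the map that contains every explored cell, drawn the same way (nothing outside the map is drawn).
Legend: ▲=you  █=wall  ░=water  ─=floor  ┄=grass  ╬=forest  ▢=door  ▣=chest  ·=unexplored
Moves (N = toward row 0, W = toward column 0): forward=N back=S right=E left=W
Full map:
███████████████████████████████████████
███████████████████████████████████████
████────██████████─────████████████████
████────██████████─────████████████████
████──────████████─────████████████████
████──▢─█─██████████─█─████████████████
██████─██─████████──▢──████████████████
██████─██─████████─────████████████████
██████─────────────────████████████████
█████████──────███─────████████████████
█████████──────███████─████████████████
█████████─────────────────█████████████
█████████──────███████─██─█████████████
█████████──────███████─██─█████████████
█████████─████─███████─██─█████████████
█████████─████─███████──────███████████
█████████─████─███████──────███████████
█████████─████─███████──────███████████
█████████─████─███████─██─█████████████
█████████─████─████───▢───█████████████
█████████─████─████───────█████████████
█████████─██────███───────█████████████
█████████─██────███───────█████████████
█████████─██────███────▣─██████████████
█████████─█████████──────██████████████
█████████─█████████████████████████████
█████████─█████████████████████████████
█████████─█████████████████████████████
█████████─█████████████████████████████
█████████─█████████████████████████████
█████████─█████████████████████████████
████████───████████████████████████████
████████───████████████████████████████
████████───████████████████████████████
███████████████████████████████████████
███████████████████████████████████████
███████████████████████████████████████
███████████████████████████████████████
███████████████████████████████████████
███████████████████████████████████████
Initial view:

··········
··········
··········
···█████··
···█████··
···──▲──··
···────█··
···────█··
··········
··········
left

··········
··········
··········
···██████·
···██████·
···──▲───·
···─────█·
···─────█·
··········
··········

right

··········
··········
··········
··██████··
··██████··
··───▲──··
··─────█··
··─────█··
··········
··········

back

··········
··········
··██████··
··██████··
··──────··
··───▲─█··
··─────█··
···─────··
··········
··········

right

··········
··········
·██████···
·███████··
·───────··
·────▲██··
·─────██··
··──────··
··········
··········

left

··········
··········
··██████··
··███████·
··───────·
··───▲─██·
··─────██·
···──────·
··········
··········

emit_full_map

██████·
███████
───────
───▲─██
─────██
·──────

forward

··········
··········
··········
··██████··
··███████·
··───▲───·
··─────██·
··─────██·
···──────·
··········

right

··········
··········
··········
·███████··
·███████··
·────▲──··
·─────██··
·─────██··
··──────··
··········

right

··········
··········
··········
████████··
████████··
─────▲──··
─────███··
─────███··
·──────···
··········

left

··········
··········
··········
·████████·
·████████·
·────▲───·
·─────███·
·─────███·
··──────··
··········

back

··········
··········
·████████·
·████████·
·────────·
·────▲███·
·─────███·
··──────··
··········
··········

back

··········
·████████·
·████████·
·────────·
·─────███·
·────▲███·
··──────··
···───██··
··········
··········

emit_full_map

████████
████████
────────
─────███
────▲███
·──────·
··───██·

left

··········
··████████
··████████
··────────
··─────███
··───▲─███
···──────·
···────██·
··········
··········

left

··········
···███████
···███████
···───────
···─────██
···──▲──██
···───────
···─────██
··········
··········

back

···███████
···███████
···───────
···─────██
···─────██
···──▲────
···─────██
···─────··
··········
··········

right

··████████
··████████
··────────
··─────███
··─────███
··───▲───·
··─────██·
··─────█··
··········
··········

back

··████████
··────────
··─────███
··─────███
··───────·
··───▲─██·
··─────█··
···███─█··
··········
··········

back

··────────
··─────███
··─────███
··───────·
··─────██·
··───▲─█··
···███─█··
···███─█··
··········
··········

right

·────────·
·─────███·
·─────███·
·───────··
·─────██··
·────▲██··
··███─██··
··███─██··
··········
··········

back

·─────███·
·─────███·
·───────··
·─────██··
·─────██··
··███▲██··
··███─██··
···██─██··
··········
··········

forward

·────────·
·─────███·
·─────███·
·───────··
·─────██··
·────▲██··
··███─██··
··███─██··
···██─██··
··········

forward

·████████·
·────────·
·─────███·
·─────███·
·───────··
·────▲██··
·─────██··
··███─██··
··███─██··
···██─██··

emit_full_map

████████
████████
────────
─────███
─────███
───────·
────▲██·
─────██·
·███─██·
·███─██·
··██─██·

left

··████████
··────────
··─────███
··─────███
··───────·
··───▲─██·
··─────██·
···███─██·
···███─██·
····██─██·

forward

··████████
··████████
··────────
··─────███
··─────███
··───▲───·
··─────██·
··─────██·
···███─██·
···███─██·

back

··████████
··────────
··─────███
··─────███
··───────·
··───▲─██·
··─────██·
···███─██·
···███─██·
····██─██·

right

·████████·
·────────·
·─────███·
·─────███·
·───────··
·────▲██··
·─────██··
··███─██··
··███─██··
···██─██··

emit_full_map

████████
████████
────────
─────███
─────███
───────·
────▲██·
─────██·
·███─██·
·███─██·
··██─██·

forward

·████████·
·████████·
·────────·
·─────███·
·─────███·
·────▲──··
·─────██··
·─────██··
··███─██··
··███─██··

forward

··········
·████████·
·████████·
·────────·
·─────███·
·────▲███·
·───────··
·─────██··
·─────██··
··███─██··

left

··········
··████████
··████████
··────────
··─────███
··───▲─███
··───────·
··─────██·
··─────██·
···███─██·

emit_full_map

████████
████████
────────
─────███
───▲─███
───────·
─────██·
─────██·
·███─██·
·███─██·
··██─██·


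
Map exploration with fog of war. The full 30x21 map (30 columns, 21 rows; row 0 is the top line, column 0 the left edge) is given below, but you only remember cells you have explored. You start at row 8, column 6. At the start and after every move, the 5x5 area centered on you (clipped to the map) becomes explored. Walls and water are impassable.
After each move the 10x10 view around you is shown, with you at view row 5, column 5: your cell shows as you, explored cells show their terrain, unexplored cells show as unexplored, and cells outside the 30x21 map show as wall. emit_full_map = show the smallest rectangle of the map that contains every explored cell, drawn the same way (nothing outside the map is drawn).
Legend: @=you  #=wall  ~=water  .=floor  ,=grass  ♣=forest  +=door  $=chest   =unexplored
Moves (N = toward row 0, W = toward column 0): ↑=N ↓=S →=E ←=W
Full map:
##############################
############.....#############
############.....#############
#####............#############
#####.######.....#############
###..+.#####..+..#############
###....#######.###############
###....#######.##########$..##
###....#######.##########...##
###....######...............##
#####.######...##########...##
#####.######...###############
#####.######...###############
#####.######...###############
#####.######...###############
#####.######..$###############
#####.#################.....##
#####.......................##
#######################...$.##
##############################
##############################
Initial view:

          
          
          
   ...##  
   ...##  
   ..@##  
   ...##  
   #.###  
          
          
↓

          
          
   ...##  
   ...##  
   ...##  
   ..@##  
   #.###  
   #.###  
          
          

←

          
          
    ...## 
   ....## 
   ....## 
   ..@.## 
   ##.### 
   ##.### 
          
          

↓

          
    ...## 
   ....## 
   ....## 
   ....## 
   ##@### 
   ##.### 
   ##.##  
          
          

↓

    ...## 
   ....## 
   ....## 
   ....## 
   ##.### 
   ##@### 
   ##.##  
   ##.##  
          
          

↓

   ....## 
   ....## 
   ....## 
   ##.### 
   ##.### 
   ##@##  
   ##.##  
   ##.##  
          
          

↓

   ....## 
   ....## 
   ##.### 
   ##.### 
   ##.##  
   ##@##  
   ##.##  
   ##.##  
          
          

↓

   ....## 
   ##.### 
   ##.### 
   ##.##  
   ##.##  
   ##@##  
   ##.##  
   ##.##  
          
          

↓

   ##.### 
   ##.### 
   ##.##  
   ##.##  
   ##.##  
   ##@##  
   ##.##  
   ##...  
          
          

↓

   ##.### 
   ##.##  
   ##.##  
   ##.##  
   ##.##  
   ##@##  
   ##...  
   #####  
          
          

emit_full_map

 ...##
....##
....##
....##
##.###
##.###
##.## 
##.## 
##.## 
##.## 
##@## 
##... 
##### 

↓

   ##.##  
   ##.##  
   ##.##  
   ##.##  
   ##.##  
   ##@..  
   #####  
   #####  
          
##########

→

  ##.##   
  ##.##   
  ##.##   
  ##.###  
  ##.###  
  ##.@..  
  ######  
  ######  
          
##########

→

 ##.##    
 ##.##    
 ##.##    
 ##.####  
 ##.####  
 ##..@..  
 #######  
 #######  
          
##########

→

##.##     
##.##     
##.##     
##.#####  
##.#####  
##...@..  
########  
########  
          
##########

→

#.##      
#.##      
#.##      
#.######  
#.######  
#....@..  
########  
########  
          
##########

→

.##       
.##       
.##       
.######.  
.#######  
.....@..  
########  
########  
          
##########

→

##        
##        
##        
######..  
########  
.....@..  
########  
########  
          
##########

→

#         
#         
#         
#####..$  
########  
.....@..  
########  
########  
          
##########

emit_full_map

 ...##      
....##      
....##      
....##      
##.###      
##.###      
##.##       
##.##       
##.##       
##.######..$
##.#########
##.......@..
############
############

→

          
          
          
####..$#  
########  
.....@..  
########  
########  
          
##########

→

          
          
          
###..$##  
########  
.....@..  
########  
########  
          
##########

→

          
          
          
##..$###  
########  
.....@..  
########  
########  
          
##########

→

          
          
          
#..$####  
########  
.....@..  
########  
########  
          
##########

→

          
          
          
..$#####  
########  
.....@..  
########  
########  
          
##########

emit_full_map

 ...##           
....##           
....##           
....##           
##.###           
##.###           
##.##            
##.##            
##.##            
##.######..$#####
##.##############
##............@..
#################
#################


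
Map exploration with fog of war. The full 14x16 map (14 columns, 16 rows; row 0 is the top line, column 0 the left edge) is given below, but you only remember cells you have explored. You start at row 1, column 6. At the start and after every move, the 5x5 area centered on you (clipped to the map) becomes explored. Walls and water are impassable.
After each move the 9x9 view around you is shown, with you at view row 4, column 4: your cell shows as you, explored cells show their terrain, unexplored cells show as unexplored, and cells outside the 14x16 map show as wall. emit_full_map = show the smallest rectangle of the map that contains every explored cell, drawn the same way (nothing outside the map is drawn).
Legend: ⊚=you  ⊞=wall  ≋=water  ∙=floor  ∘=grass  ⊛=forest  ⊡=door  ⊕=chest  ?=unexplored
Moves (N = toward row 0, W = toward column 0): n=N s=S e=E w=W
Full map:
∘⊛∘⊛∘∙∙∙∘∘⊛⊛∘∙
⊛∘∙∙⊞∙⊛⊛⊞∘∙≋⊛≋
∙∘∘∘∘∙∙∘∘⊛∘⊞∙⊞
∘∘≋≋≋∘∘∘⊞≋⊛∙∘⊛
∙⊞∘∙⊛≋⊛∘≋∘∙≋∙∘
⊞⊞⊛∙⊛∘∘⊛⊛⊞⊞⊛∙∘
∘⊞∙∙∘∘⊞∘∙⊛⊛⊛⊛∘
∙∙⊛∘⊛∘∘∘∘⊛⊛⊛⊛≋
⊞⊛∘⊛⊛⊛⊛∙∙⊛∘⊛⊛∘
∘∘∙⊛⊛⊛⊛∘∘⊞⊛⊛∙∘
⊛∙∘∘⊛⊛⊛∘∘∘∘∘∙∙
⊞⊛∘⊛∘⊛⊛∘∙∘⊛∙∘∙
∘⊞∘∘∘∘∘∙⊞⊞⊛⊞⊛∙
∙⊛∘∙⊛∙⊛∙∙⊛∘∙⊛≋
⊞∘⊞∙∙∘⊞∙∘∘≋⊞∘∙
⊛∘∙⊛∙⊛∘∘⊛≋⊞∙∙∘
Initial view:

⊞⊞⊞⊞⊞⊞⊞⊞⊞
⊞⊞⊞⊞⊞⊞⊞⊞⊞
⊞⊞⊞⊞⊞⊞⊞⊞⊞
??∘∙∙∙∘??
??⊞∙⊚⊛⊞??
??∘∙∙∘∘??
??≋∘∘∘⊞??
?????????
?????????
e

⊞⊞⊞⊞⊞⊞⊞⊞⊞
⊞⊞⊞⊞⊞⊞⊞⊞⊞
⊞⊞⊞⊞⊞⊞⊞⊞⊞
?∘∙∙∙∘∘??
?⊞∙⊛⊚⊞∘??
?∘∙∙∘∘⊛??
?≋∘∘∘⊞≋??
?????????
?????????

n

⊞⊞⊞⊞⊞⊞⊞⊞⊞
⊞⊞⊞⊞⊞⊞⊞⊞⊞
⊞⊞⊞⊞⊞⊞⊞⊞⊞
⊞⊞⊞⊞⊞⊞⊞⊞⊞
?∘∙∙⊚∘∘??
?⊞∙⊛⊛⊞∘??
?∘∙∙∘∘⊛??
?≋∘∘∘⊞≋??
?????????

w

⊞⊞⊞⊞⊞⊞⊞⊞⊞
⊞⊞⊞⊞⊞⊞⊞⊞⊞
⊞⊞⊞⊞⊞⊞⊞⊞⊞
⊞⊞⊞⊞⊞⊞⊞⊞⊞
??∘∙⊚∙∘∘?
??⊞∙⊛⊛⊞∘?
??∘∙∙∘∘⊛?
??≋∘∘∘⊞≋?
?????????

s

⊞⊞⊞⊞⊞⊞⊞⊞⊞
⊞⊞⊞⊞⊞⊞⊞⊞⊞
⊞⊞⊞⊞⊞⊞⊞⊞⊞
??∘∙∙∙∘∘?
??⊞∙⊚⊛⊞∘?
??∘∙∙∘∘⊛?
??≋∘∘∘⊞≋?
?????????
?????????

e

⊞⊞⊞⊞⊞⊞⊞⊞⊞
⊞⊞⊞⊞⊞⊞⊞⊞⊞
⊞⊞⊞⊞⊞⊞⊞⊞⊞
?∘∙∙∙∘∘??
?⊞∙⊛⊚⊞∘??
?∘∙∙∘∘⊛??
?≋∘∘∘⊞≋??
?????????
?????????

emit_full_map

∘∙∙∙∘∘
⊞∙⊛⊚⊞∘
∘∙∙∘∘⊛
≋∘∘∘⊞≋

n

⊞⊞⊞⊞⊞⊞⊞⊞⊞
⊞⊞⊞⊞⊞⊞⊞⊞⊞
⊞⊞⊞⊞⊞⊞⊞⊞⊞
⊞⊞⊞⊞⊞⊞⊞⊞⊞
?∘∙∙⊚∘∘??
?⊞∙⊛⊛⊞∘??
?∘∙∙∘∘⊛??
?≋∘∘∘⊞≋??
?????????

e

⊞⊞⊞⊞⊞⊞⊞⊞⊞
⊞⊞⊞⊞⊞⊞⊞⊞⊞
⊞⊞⊞⊞⊞⊞⊞⊞⊞
⊞⊞⊞⊞⊞⊞⊞⊞⊞
∘∙∙∙⊚∘⊛??
⊞∙⊛⊛⊞∘∙??
∘∙∙∘∘⊛∘??
≋∘∘∘⊞≋???
?????????

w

⊞⊞⊞⊞⊞⊞⊞⊞⊞
⊞⊞⊞⊞⊞⊞⊞⊞⊞
⊞⊞⊞⊞⊞⊞⊞⊞⊞
⊞⊞⊞⊞⊞⊞⊞⊞⊞
?∘∙∙⊚∘∘⊛?
?⊞∙⊛⊛⊞∘∙?
?∘∙∙∘∘⊛∘?
?≋∘∘∘⊞≋??
?????????

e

⊞⊞⊞⊞⊞⊞⊞⊞⊞
⊞⊞⊞⊞⊞⊞⊞⊞⊞
⊞⊞⊞⊞⊞⊞⊞⊞⊞
⊞⊞⊞⊞⊞⊞⊞⊞⊞
∘∙∙∙⊚∘⊛??
⊞∙⊛⊛⊞∘∙??
∘∙∙∘∘⊛∘??
≋∘∘∘⊞≋???
?????????

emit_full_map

∘∙∙∙⊚∘⊛
⊞∙⊛⊛⊞∘∙
∘∙∙∘∘⊛∘
≋∘∘∘⊞≋?


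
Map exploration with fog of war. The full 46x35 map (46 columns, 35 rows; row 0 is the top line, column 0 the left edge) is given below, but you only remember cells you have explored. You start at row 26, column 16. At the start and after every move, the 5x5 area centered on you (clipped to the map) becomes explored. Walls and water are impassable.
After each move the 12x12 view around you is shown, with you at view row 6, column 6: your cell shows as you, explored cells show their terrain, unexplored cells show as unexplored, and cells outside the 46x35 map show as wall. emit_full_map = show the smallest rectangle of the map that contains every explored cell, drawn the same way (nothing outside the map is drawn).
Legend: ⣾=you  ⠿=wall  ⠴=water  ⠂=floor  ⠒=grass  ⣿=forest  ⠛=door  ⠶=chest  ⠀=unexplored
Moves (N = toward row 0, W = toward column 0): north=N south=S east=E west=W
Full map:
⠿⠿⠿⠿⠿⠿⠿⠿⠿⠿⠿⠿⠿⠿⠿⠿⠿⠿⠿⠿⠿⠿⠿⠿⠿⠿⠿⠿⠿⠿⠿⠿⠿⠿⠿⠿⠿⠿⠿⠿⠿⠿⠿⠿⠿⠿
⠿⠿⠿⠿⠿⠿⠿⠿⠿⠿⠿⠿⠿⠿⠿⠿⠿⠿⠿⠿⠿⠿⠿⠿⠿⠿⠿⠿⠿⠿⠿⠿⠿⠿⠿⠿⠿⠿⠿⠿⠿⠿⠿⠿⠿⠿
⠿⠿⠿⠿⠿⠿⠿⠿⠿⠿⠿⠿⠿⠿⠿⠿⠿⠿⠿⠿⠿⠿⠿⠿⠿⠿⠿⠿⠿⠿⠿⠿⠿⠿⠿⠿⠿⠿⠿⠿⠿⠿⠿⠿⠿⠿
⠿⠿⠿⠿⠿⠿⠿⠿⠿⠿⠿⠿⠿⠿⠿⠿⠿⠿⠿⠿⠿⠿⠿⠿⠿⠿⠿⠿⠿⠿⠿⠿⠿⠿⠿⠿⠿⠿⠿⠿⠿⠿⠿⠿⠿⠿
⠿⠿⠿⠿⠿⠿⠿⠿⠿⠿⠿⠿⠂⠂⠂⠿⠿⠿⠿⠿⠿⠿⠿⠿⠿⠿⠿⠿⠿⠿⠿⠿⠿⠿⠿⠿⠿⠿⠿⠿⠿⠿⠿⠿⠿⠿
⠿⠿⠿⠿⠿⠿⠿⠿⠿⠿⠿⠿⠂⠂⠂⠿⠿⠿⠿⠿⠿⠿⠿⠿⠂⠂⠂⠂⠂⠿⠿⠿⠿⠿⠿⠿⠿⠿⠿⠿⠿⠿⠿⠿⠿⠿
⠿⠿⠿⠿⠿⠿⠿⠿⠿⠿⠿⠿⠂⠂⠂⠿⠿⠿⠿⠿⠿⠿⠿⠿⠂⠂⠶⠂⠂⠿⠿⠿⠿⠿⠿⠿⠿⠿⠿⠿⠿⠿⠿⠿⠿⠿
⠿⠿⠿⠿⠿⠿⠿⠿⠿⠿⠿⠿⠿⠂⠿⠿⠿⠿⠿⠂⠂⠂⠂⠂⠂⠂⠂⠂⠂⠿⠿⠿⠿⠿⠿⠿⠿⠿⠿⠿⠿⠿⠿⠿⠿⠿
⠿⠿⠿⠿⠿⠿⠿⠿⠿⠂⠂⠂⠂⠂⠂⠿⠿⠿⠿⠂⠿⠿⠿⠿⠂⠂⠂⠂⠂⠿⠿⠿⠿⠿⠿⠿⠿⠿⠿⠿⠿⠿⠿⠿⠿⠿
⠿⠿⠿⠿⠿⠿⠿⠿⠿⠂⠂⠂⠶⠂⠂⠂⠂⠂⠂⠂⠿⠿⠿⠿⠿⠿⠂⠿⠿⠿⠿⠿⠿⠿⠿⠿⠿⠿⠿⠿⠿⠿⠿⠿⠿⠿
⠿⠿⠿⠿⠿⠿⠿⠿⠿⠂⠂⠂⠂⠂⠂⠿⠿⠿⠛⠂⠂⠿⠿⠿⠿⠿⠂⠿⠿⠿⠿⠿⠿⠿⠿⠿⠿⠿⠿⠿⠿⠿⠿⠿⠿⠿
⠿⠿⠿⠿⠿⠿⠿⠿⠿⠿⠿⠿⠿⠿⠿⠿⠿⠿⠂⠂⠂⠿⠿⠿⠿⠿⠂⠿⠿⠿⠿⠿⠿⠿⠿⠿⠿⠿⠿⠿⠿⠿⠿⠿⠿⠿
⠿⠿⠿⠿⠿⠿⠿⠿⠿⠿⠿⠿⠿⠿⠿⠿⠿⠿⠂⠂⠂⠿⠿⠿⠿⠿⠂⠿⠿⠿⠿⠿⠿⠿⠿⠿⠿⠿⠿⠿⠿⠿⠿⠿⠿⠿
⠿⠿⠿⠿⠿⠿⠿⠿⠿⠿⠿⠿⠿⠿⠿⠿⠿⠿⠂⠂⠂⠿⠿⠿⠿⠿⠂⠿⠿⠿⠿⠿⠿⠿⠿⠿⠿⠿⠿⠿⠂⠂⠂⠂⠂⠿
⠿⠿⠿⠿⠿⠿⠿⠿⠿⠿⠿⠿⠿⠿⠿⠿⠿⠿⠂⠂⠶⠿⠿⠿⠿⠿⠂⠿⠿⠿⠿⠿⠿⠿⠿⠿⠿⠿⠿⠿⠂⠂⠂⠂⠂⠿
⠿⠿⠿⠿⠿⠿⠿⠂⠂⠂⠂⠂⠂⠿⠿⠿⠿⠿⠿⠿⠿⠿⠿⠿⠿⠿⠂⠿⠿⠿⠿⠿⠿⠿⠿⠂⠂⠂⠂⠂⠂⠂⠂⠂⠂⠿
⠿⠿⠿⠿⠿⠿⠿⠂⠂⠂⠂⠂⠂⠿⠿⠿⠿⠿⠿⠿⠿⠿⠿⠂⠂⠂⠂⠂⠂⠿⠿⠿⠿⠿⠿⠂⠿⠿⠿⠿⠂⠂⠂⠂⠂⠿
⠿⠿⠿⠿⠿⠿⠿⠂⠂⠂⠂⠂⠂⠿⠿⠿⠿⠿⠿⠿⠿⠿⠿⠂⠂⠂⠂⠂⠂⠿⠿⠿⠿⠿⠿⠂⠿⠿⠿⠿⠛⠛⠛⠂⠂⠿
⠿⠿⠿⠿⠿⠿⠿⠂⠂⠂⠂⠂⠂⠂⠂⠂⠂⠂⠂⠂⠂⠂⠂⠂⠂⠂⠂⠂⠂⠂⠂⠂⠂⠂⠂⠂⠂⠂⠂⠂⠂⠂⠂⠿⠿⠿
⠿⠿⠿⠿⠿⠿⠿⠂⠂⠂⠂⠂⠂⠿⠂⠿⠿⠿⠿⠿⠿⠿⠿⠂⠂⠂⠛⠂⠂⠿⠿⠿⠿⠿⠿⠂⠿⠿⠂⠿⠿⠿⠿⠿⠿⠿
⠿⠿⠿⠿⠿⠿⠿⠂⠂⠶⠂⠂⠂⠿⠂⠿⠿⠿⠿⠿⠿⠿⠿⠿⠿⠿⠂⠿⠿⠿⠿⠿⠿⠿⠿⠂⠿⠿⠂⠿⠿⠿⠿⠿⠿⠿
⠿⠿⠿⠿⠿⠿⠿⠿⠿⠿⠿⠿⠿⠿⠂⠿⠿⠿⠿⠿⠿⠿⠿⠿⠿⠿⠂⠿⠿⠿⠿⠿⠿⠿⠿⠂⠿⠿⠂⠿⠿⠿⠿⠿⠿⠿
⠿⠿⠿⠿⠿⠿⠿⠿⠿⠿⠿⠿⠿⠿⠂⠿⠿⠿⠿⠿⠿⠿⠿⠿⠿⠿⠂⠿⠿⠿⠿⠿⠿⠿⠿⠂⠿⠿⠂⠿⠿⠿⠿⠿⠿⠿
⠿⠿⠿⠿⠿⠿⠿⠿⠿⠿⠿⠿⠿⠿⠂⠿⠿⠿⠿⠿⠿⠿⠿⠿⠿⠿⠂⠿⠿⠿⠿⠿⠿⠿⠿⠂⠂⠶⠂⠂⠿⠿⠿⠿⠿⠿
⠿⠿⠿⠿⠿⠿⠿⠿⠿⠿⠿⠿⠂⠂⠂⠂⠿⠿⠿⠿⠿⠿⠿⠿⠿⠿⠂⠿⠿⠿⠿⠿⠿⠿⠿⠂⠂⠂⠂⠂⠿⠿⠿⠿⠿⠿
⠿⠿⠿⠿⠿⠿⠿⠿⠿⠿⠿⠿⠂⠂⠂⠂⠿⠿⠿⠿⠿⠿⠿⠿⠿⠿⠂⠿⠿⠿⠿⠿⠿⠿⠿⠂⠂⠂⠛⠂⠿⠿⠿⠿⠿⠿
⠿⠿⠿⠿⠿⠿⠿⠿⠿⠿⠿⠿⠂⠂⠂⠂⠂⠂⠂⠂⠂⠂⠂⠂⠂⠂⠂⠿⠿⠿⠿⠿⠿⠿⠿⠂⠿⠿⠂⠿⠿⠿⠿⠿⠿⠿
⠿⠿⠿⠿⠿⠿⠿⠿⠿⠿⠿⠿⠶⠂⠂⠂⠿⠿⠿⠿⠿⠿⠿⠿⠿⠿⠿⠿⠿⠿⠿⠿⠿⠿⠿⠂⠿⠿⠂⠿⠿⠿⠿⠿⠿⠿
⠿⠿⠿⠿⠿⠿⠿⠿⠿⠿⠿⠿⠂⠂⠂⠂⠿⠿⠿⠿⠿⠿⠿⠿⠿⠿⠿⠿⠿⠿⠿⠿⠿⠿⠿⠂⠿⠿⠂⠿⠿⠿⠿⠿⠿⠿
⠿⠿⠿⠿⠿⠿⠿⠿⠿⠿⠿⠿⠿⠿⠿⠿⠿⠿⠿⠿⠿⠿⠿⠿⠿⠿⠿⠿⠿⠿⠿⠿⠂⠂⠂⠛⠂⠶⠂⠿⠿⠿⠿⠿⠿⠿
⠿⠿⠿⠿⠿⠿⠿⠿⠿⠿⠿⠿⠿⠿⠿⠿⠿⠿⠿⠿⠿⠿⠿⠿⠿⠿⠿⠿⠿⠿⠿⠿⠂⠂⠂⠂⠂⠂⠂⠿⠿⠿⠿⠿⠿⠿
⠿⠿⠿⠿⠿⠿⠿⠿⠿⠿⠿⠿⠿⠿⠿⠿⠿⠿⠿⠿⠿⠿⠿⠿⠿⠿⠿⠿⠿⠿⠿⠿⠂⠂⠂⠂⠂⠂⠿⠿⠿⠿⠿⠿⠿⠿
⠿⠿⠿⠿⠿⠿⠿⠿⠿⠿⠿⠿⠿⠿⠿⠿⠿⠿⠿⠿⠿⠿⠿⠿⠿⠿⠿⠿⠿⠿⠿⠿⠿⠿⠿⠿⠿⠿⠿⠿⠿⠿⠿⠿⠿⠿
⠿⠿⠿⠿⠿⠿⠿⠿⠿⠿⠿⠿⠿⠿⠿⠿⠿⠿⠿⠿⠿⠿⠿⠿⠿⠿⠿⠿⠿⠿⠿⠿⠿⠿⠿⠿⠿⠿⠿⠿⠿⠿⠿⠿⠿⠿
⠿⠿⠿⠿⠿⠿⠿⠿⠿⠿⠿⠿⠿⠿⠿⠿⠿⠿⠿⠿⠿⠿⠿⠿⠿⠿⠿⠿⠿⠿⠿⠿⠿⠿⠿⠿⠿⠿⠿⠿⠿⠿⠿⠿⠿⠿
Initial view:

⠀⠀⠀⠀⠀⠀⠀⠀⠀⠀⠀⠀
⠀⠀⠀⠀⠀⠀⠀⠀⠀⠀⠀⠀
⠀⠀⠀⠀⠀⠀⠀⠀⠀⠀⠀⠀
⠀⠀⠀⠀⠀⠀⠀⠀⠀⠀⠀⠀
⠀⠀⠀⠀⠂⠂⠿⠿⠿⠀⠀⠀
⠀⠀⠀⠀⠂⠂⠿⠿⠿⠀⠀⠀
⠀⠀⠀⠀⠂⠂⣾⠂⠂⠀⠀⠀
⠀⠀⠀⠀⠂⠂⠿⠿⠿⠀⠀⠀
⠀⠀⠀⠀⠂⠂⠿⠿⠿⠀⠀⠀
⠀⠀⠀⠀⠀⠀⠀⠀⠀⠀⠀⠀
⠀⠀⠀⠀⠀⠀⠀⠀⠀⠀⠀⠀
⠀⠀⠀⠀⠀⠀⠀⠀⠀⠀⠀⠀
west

⠀⠀⠀⠀⠀⠀⠀⠀⠀⠀⠀⠀
⠀⠀⠀⠀⠀⠀⠀⠀⠀⠀⠀⠀
⠀⠀⠀⠀⠀⠀⠀⠀⠀⠀⠀⠀
⠀⠀⠀⠀⠀⠀⠀⠀⠀⠀⠀⠀
⠀⠀⠀⠀⠂⠂⠂⠿⠿⠿⠀⠀
⠀⠀⠀⠀⠂⠂⠂⠿⠿⠿⠀⠀
⠀⠀⠀⠀⠂⠂⣾⠂⠂⠂⠀⠀
⠀⠀⠀⠀⠂⠂⠂⠿⠿⠿⠀⠀
⠀⠀⠀⠀⠂⠂⠂⠿⠿⠿⠀⠀
⠀⠀⠀⠀⠀⠀⠀⠀⠀⠀⠀⠀
⠀⠀⠀⠀⠀⠀⠀⠀⠀⠀⠀⠀
⠀⠀⠀⠀⠀⠀⠀⠀⠀⠀⠀⠀

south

⠀⠀⠀⠀⠀⠀⠀⠀⠀⠀⠀⠀
⠀⠀⠀⠀⠀⠀⠀⠀⠀⠀⠀⠀
⠀⠀⠀⠀⠀⠀⠀⠀⠀⠀⠀⠀
⠀⠀⠀⠀⠂⠂⠂⠿⠿⠿⠀⠀
⠀⠀⠀⠀⠂⠂⠂⠿⠿⠿⠀⠀
⠀⠀⠀⠀⠂⠂⠂⠂⠂⠂⠀⠀
⠀⠀⠀⠀⠂⠂⣾⠿⠿⠿⠀⠀
⠀⠀⠀⠀⠂⠂⠂⠿⠿⠿⠀⠀
⠀⠀⠀⠀⠿⠿⠿⠿⠿⠀⠀⠀
⠀⠀⠀⠀⠀⠀⠀⠀⠀⠀⠀⠀
⠀⠀⠀⠀⠀⠀⠀⠀⠀⠀⠀⠀
⠀⠀⠀⠀⠀⠀⠀⠀⠀⠀⠀⠀

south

⠀⠀⠀⠀⠀⠀⠀⠀⠀⠀⠀⠀
⠀⠀⠀⠀⠀⠀⠀⠀⠀⠀⠀⠀
⠀⠀⠀⠀⠂⠂⠂⠿⠿⠿⠀⠀
⠀⠀⠀⠀⠂⠂⠂⠿⠿⠿⠀⠀
⠀⠀⠀⠀⠂⠂⠂⠂⠂⠂⠀⠀
⠀⠀⠀⠀⠂⠂⠂⠿⠿⠿⠀⠀
⠀⠀⠀⠀⠂⠂⣾⠿⠿⠿⠀⠀
⠀⠀⠀⠀⠿⠿⠿⠿⠿⠀⠀⠀
⠀⠀⠀⠀⠿⠿⠿⠿⠿⠀⠀⠀
⠀⠀⠀⠀⠀⠀⠀⠀⠀⠀⠀⠀
⠀⠀⠀⠀⠀⠀⠀⠀⠀⠀⠀⠀
⠀⠀⠀⠀⠀⠀⠀⠀⠀⠀⠀⠀

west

⠀⠀⠀⠀⠀⠀⠀⠀⠀⠀⠀⠀
⠀⠀⠀⠀⠀⠀⠀⠀⠀⠀⠀⠀
⠀⠀⠀⠀⠀⠂⠂⠂⠿⠿⠿⠀
⠀⠀⠀⠀⠀⠂⠂⠂⠿⠿⠿⠀
⠀⠀⠀⠀⠂⠂⠂⠂⠂⠂⠂⠀
⠀⠀⠀⠀⠶⠂⠂⠂⠿⠿⠿⠀
⠀⠀⠀⠀⠂⠂⣾⠂⠿⠿⠿⠀
⠀⠀⠀⠀⠿⠿⠿⠿⠿⠿⠀⠀
⠀⠀⠀⠀⠿⠿⠿⠿⠿⠿⠀⠀
⠀⠀⠀⠀⠀⠀⠀⠀⠀⠀⠀⠀
⠀⠀⠀⠀⠀⠀⠀⠀⠀⠀⠀⠀
⠀⠀⠀⠀⠀⠀⠀⠀⠀⠀⠀⠀

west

⠀⠀⠀⠀⠀⠀⠀⠀⠀⠀⠀⠀
⠀⠀⠀⠀⠀⠀⠀⠀⠀⠀⠀⠀
⠀⠀⠀⠀⠀⠀⠂⠂⠂⠿⠿⠿
⠀⠀⠀⠀⠀⠀⠂⠂⠂⠿⠿⠿
⠀⠀⠀⠀⠿⠂⠂⠂⠂⠂⠂⠂
⠀⠀⠀⠀⠿⠶⠂⠂⠂⠿⠿⠿
⠀⠀⠀⠀⠿⠂⣾⠂⠂⠿⠿⠿
⠀⠀⠀⠀⠿⠿⠿⠿⠿⠿⠿⠀
⠀⠀⠀⠀⠿⠿⠿⠿⠿⠿⠿⠀
⠀⠀⠀⠀⠀⠀⠀⠀⠀⠀⠀⠀
⠀⠀⠀⠀⠀⠀⠀⠀⠀⠀⠀⠀
⠀⠀⠀⠀⠀⠀⠀⠀⠀⠀⠀⠀

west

⠀⠀⠀⠀⠀⠀⠀⠀⠀⠀⠀⠀
⠀⠀⠀⠀⠀⠀⠀⠀⠀⠀⠀⠀
⠀⠀⠀⠀⠀⠀⠀⠂⠂⠂⠿⠿
⠀⠀⠀⠀⠀⠀⠀⠂⠂⠂⠿⠿
⠀⠀⠀⠀⠿⠿⠂⠂⠂⠂⠂⠂
⠀⠀⠀⠀⠿⠿⠶⠂⠂⠂⠿⠿
⠀⠀⠀⠀⠿⠿⣾⠂⠂⠂⠿⠿
⠀⠀⠀⠀⠿⠿⠿⠿⠿⠿⠿⠿
⠀⠀⠀⠀⠿⠿⠿⠿⠿⠿⠿⠿
⠀⠀⠀⠀⠀⠀⠀⠀⠀⠀⠀⠀
⠀⠀⠀⠀⠀⠀⠀⠀⠀⠀⠀⠀
⠀⠀⠀⠀⠀⠀⠀⠀⠀⠀⠀⠀

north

⠀⠀⠀⠀⠀⠀⠀⠀⠀⠀⠀⠀
⠀⠀⠀⠀⠀⠀⠀⠀⠀⠀⠀⠀
⠀⠀⠀⠀⠀⠀⠀⠀⠀⠀⠀⠀
⠀⠀⠀⠀⠀⠀⠀⠂⠂⠂⠿⠿
⠀⠀⠀⠀⠿⠿⠂⠂⠂⠂⠿⠿
⠀⠀⠀⠀⠿⠿⠂⠂⠂⠂⠂⠂
⠀⠀⠀⠀⠿⠿⣾⠂⠂⠂⠿⠿
⠀⠀⠀⠀⠿⠿⠂⠂⠂⠂⠿⠿
⠀⠀⠀⠀⠿⠿⠿⠿⠿⠿⠿⠿
⠀⠀⠀⠀⠿⠿⠿⠿⠿⠿⠿⠿
⠀⠀⠀⠀⠀⠀⠀⠀⠀⠀⠀⠀
⠀⠀⠀⠀⠀⠀⠀⠀⠀⠀⠀⠀

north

⠀⠀⠀⠀⠀⠀⠀⠀⠀⠀⠀⠀
⠀⠀⠀⠀⠀⠀⠀⠀⠀⠀⠀⠀
⠀⠀⠀⠀⠀⠀⠀⠀⠀⠀⠀⠀
⠀⠀⠀⠀⠀⠀⠀⠀⠀⠀⠀⠀
⠀⠀⠀⠀⠿⠿⠂⠂⠂⠂⠿⠿
⠀⠀⠀⠀⠿⠿⠂⠂⠂⠂⠿⠿
⠀⠀⠀⠀⠿⠿⣾⠂⠂⠂⠂⠂
⠀⠀⠀⠀⠿⠿⠶⠂⠂⠂⠿⠿
⠀⠀⠀⠀⠿⠿⠂⠂⠂⠂⠿⠿
⠀⠀⠀⠀⠿⠿⠿⠿⠿⠿⠿⠿
⠀⠀⠀⠀⠿⠿⠿⠿⠿⠿⠿⠿
⠀⠀⠀⠀⠀⠀⠀⠀⠀⠀⠀⠀

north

⠀⠀⠀⠀⠀⠀⠀⠀⠀⠀⠀⠀
⠀⠀⠀⠀⠀⠀⠀⠀⠀⠀⠀⠀
⠀⠀⠀⠀⠀⠀⠀⠀⠀⠀⠀⠀
⠀⠀⠀⠀⠀⠀⠀⠀⠀⠀⠀⠀
⠀⠀⠀⠀⠿⠿⠿⠿⠂⠀⠀⠀
⠀⠀⠀⠀⠿⠿⠂⠂⠂⠂⠿⠿
⠀⠀⠀⠀⠿⠿⣾⠂⠂⠂⠿⠿
⠀⠀⠀⠀⠿⠿⠂⠂⠂⠂⠂⠂
⠀⠀⠀⠀⠿⠿⠶⠂⠂⠂⠿⠿
⠀⠀⠀⠀⠿⠿⠂⠂⠂⠂⠿⠿
⠀⠀⠀⠀⠿⠿⠿⠿⠿⠿⠿⠿
⠀⠀⠀⠀⠿⠿⠿⠿⠿⠿⠿⠿

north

⠀⠀⠀⠀⠀⠀⠀⠀⠀⠀⠀⠀
⠀⠀⠀⠀⠀⠀⠀⠀⠀⠀⠀⠀
⠀⠀⠀⠀⠀⠀⠀⠀⠀⠀⠀⠀
⠀⠀⠀⠀⠀⠀⠀⠀⠀⠀⠀⠀
⠀⠀⠀⠀⠿⠿⠿⠿⠂⠀⠀⠀
⠀⠀⠀⠀⠿⠿⠿⠿⠂⠀⠀⠀
⠀⠀⠀⠀⠿⠿⣾⠂⠂⠂⠿⠿
⠀⠀⠀⠀⠿⠿⠂⠂⠂⠂⠿⠿
⠀⠀⠀⠀⠿⠿⠂⠂⠂⠂⠂⠂
⠀⠀⠀⠀⠿⠿⠶⠂⠂⠂⠿⠿
⠀⠀⠀⠀⠿⠿⠂⠂⠂⠂⠿⠿
⠀⠀⠀⠀⠿⠿⠿⠿⠿⠿⠿⠿

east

⠀⠀⠀⠀⠀⠀⠀⠀⠀⠀⠀⠀
⠀⠀⠀⠀⠀⠀⠀⠀⠀⠀⠀⠀
⠀⠀⠀⠀⠀⠀⠀⠀⠀⠀⠀⠀
⠀⠀⠀⠀⠀⠀⠀⠀⠀⠀⠀⠀
⠀⠀⠀⠿⠿⠿⠿⠂⠿⠀⠀⠀
⠀⠀⠀⠿⠿⠿⠿⠂⠿⠀⠀⠀
⠀⠀⠀⠿⠿⠂⣾⠂⠂⠿⠿⠿
⠀⠀⠀⠿⠿⠂⠂⠂⠂⠿⠿⠿
⠀⠀⠀⠿⠿⠂⠂⠂⠂⠂⠂⠂
⠀⠀⠀⠿⠿⠶⠂⠂⠂⠿⠿⠿
⠀⠀⠀⠿⠿⠂⠂⠂⠂⠿⠿⠿
⠀⠀⠀⠿⠿⠿⠿⠿⠿⠿⠿⠀

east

⠀⠀⠀⠀⠀⠀⠀⠀⠀⠀⠀⠀
⠀⠀⠀⠀⠀⠀⠀⠀⠀⠀⠀⠀
⠀⠀⠀⠀⠀⠀⠀⠀⠀⠀⠀⠀
⠀⠀⠀⠀⠀⠀⠀⠀⠀⠀⠀⠀
⠀⠀⠿⠿⠿⠿⠂⠿⠿⠀⠀⠀
⠀⠀⠿⠿⠿⠿⠂⠿⠿⠀⠀⠀
⠀⠀⠿⠿⠂⠂⣾⠂⠿⠿⠿⠀
⠀⠀⠿⠿⠂⠂⠂⠂⠿⠿⠿⠀
⠀⠀⠿⠿⠂⠂⠂⠂⠂⠂⠂⠀
⠀⠀⠿⠿⠶⠂⠂⠂⠿⠿⠿⠀
⠀⠀⠿⠿⠂⠂⠂⠂⠿⠿⠿⠀
⠀⠀⠿⠿⠿⠿⠿⠿⠿⠿⠀⠀

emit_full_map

⠿⠿⠿⠿⠂⠿⠿⠀⠀
⠿⠿⠿⠿⠂⠿⠿⠀⠀
⠿⠿⠂⠂⣾⠂⠿⠿⠿
⠿⠿⠂⠂⠂⠂⠿⠿⠿
⠿⠿⠂⠂⠂⠂⠂⠂⠂
⠿⠿⠶⠂⠂⠂⠿⠿⠿
⠿⠿⠂⠂⠂⠂⠿⠿⠿
⠿⠿⠿⠿⠿⠿⠿⠿⠀
⠿⠿⠿⠿⠿⠿⠿⠿⠀

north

⠀⠀⠀⠀⠀⠀⠀⠀⠀⠀⠀⠀
⠀⠀⠀⠀⠀⠀⠀⠀⠀⠀⠀⠀
⠀⠀⠀⠀⠀⠀⠀⠀⠀⠀⠀⠀
⠀⠀⠀⠀⠀⠀⠀⠀⠀⠀⠀⠀
⠀⠀⠀⠀⠿⠿⠂⠿⠿⠀⠀⠀
⠀⠀⠿⠿⠿⠿⠂⠿⠿⠀⠀⠀
⠀⠀⠿⠿⠿⠿⣾⠿⠿⠀⠀⠀
⠀⠀⠿⠿⠂⠂⠂⠂⠿⠿⠿⠀
⠀⠀⠿⠿⠂⠂⠂⠂⠿⠿⠿⠀
⠀⠀⠿⠿⠂⠂⠂⠂⠂⠂⠂⠀
⠀⠀⠿⠿⠶⠂⠂⠂⠿⠿⠿⠀
⠀⠀⠿⠿⠂⠂⠂⠂⠿⠿⠿⠀

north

⠀⠀⠀⠀⠀⠀⠀⠀⠀⠀⠀⠀
⠀⠀⠀⠀⠀⠀⠀⠀⠀⠀⠀⠀
⠀⠀⠀⠀⠀⠀⠀⠀⠀⠀⠀⠀
⠀⠀⠀⠀⠀⠀⠀⠀⠀⠀⠀⠀
⠀⠀⠀⠀⠂⠿⠂⠿⠿⠀⠀⠀
⠀⠀⠀⠀⠿⠿⠂⠿⠿⠀⠀⠀
⠀⠀⠿⠿⠿⠿⣾⠿⠿⠀⠀⠀
⠀⠀⠿⠿⠿⠿⠂⠿⠿⠀⠀⠀
⠀⠀⠿⠿⠂⠂⠂⠂⠿⠿⠿⠀
⠀⠀⠿⠿⠂⠂⠂⠂⠿⠿⠿⠀
⠀⠀⠿⠿⠂⠂⠂⠂⠂⠂⠂⠀
⠀⠀⠿⠿⠶⠂⠂⠂⠿⠿⠿⠀

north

⠀⠀⠀⠀⠀⠀⠀⠀⠀⠀⠀⠀
⠀⠀⠀⠀⠀⠀⠀⠀⠀⠀⠀⠀
⠀⠀⠀⠀⠀⠀⠀⠀⠀⠀⠀⠀
⠀⠀⠀⠀⠀⠀⠀⠀⠀⠀⠀⠀
⠀⠀⠀⠀⠂⠿⠂⠿⠿⠀⠀⠀
⠀⠀⠀⠀⠂⠿⠂⠿⠿⠀⠀⠀
⠀⠀⠀⠀⠿⠿⣾⠿⠿⠀⠀⠀
⠀⠀⠿⠿⠿⠿⠂⠿⠿⠀⠀⠀
⠀⠀⠿⠿⠿⠿⠂⠿⠿⠀⠀⠀
⠀⠀⠿⠿⠂⠂⠂⠂⠿⠿⠿⠀
⠀⠀⠿⠿⠂⠂⠂⠂⠿⠿⠿⠀
⠀⠀⠿⠿⠂⠂⠂⠂⠂⠂⠂⠀

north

⠀⠀⠀⠀⠀⠀⠀⠀⠀⠀⠀⠀
⠀⠀⠀⠀⠀⠀⠀⠀⠀⠀⠀⠀
⠀⠀⠀⠀⠀⠀⠀⠀⠀⠀⠀⠀
⠀⠀⠀⠀⠀⠀⠀⠀⠀⠀⠀⠀
⠀⠀⠀⠀⠂⠂⠂⠂⠂⠀⠀⠀
⠀⠀⠀⠀⠂⠿⠂⠿⠿⠀⠀⠀
⠀⠀⠀⠀⠂⠿⣾⠿⠿⠀⠀⠀
⠀⠀⠀⠀⠿⠿⠂⠿⠿⠀⠀⠀
⠀⠀⠿⠿⠿⠿⠂⠿⠿⠀⠀⠀
⠀⠀⠿⠿⠿⠿⠂⠿⠿⠀⠀⠀
⠀⠀⠿⠿⠂⠂⠂⠂⠿⠿⠿⠀
⠀⠀⠿⠿⠂⠂⠂⠂⠿⠿⠿⠀

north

⠀⠀⠀⠀⠀⠀⠀⠀⠀⠀⠀⠀
⠀⠀⠀⠀⠀⠀⠀⠀⠀⠀⠀⠀
⠀⠀⠀⠀⠀⠀⠀⠀⠀⠀⠀⠀
⠀⠀⠀⠀⠀⠀⠀⠀⠀⠀⠀⠀
⠀⠀⠀⠀⠂⠿⠿⠿⠿⠀⠀⠀
⠀⠀⠀⠀⠂⠂⠂⠂⠂⠀⠀⠀
⠀⠀⠀⠀⠂⠿⣾⠿⠿⠀⠀⠀
⠀⠀⠀⠀⠂⠿⠂⠿⠿⠀⠀⠀
⠀⠀⠀⠀⠿⠿⠂⠿⠿⠀⠀⠀
⠀⠀⠿⠿⠿⠿⠂⠿⠿⠀⠀⠀
⠀⠀⠿⠿⠿⠿⠂⠿⠿⠀⠀⠀
⠀⠀⠿⠿⠂⠂⠂⠂⠿⠿⠿⠀

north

⠀⠀⠀⠀⠀⠀⠀⠀⠀⠀⠀⠀
⠀⠀⠀⠀⠀⠀⠀⠀⠀⠀⠀⠀
⠀⠀⠀⠀⠀⠀⠀⠀⠀⠀⠀⠀
⠀⠀⠀⠀⠀⠀⠀⠀⠀⠀⠀⠀
⠀⠀⠀⠀⠂⠿⠿⠿⠿⠀⠀⠀
⠀⠀⠀⠀⠂⠿⠿⠿⠿⠀⠀⠀
⠀⠀⠀⠀⠂⠂⣾⠂⠂⠀⠀⠀
⠀⠀⠀⠀⠂⠿⠂⠿⠿⠀⠀⠀
⠀⠀⠀⠀⠂⠿⠂⠿⠿⠀⠀⠀
⠀⠀⠀⠀⠿⠿⠂⠿⠿⠀⠀⠀
⠀⠀⠿⠿⠿⠿⠂⠿⠿⠀⠀⠀
⠀⠀⠿⠿⠿⠿⠂⠿⠿⠀⠀⠀

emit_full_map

⠀⠀⠂⠿⠿⠿⠿⠀⠀
⠀⠀⠂⠿⠿⠿⠿⠀⠀
⠀⠀⠂⠂⣾⠂⠂⠀⠀
⠀⠀⠂⠿⠂⠿⠿⠀⠀
⠀⠀⠂⠿⠂⠿⠿⠀⠀
⠀⠀⠿⠿⠂⠿⠿⠀⠀
⠿⠿⠿⠿⠂⠿⠿⠀⠀
⠿⠿⠿⠿⠂⠿⠿⠀⠀
⠿⠿⠂⠂⠂⠂⠿⠿⠿
⠿⠿⠂⠂⠂⠂⠿⠿⠿
⠿⠿⠂⠂⠂⠂⠂⠂⠂
⠿⠿⠶⠂⠂⠂⠿⠿⠿
⠿⠿⠂⠂⠂⠂⠿⠿⠿
⠿⠿⠿⠿⠿⠿⠿⠿⠀
⠿⠿⠿⠿⠿⠿⠿⠿⠀

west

⠀⠀⠀⠀⠀⠀⠀⠀⠀⠀⠀⠀
⠀⠀⠀⠀⠀⠀⠀⠀⠀⠀⠀⠀
⠀⠀⠀⠀⠀⠀⠀⠀⠀⠀⠀⠀
⠀⠀⠀⠀⠀⠀⠀⠀⠀⠀⠀⠀
⠀⠀⠀⠀⠂⠂⠿⠿⠿⠿⠀⠀
⠀⠀⠀⠀⠂⠂⠿⠿⠿⠿⠀⠀
⠀⠀⠀⠀⠂⠂⣾⠂⠂⠂⠀⠀
⠀⠀⠀⠀⠂⠂⠿⠂⠿⠿⠀⠀
⠀⠀⠀⠀⠂⠂⠿⠂⠿⠿⠀⠀
⠀⠀⠀⠀⠀⠿⠿⠂⠿⠿⠀⠀
⠀⠀⠀⠿⠿⠿⠿⠂⠿⠿⠀⠀
⠀⠀⠀⠿⠿⠿⠿⠂⠿⠿⠀⠀

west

⠀⠀⠀⠀⠀⠀⠀⠀⠀⠀⠀⠀
⠀⠀⠀⠀⠀⠀⠀⠀⠀⠀⠀⠀
⠀⠀⠀⠀⠀⠀⠀⠀⠀⠀⠀⠀
⠀⠀⠀⠀⠀⠀⠀⠀⠀⠀⠀⠀
⠀⠀⠀⠀⠂⠂⠂⠿⠿⠿⠿⠀
⠀⠀⠀⠀⠂⠂⠂⠿⠿⠿⠿⠀
⠀⠀⠀⠀⠂⠂⣾⠂⠂⠂⠂⠀
⠀⠀⠀⠀⠂⠂⠂⠿⠂⠿⠿⠀
⠀⠀⠀⠀⠂⠂⠂⠿⠂⠿⠿⠀
⠀⠀⠀⠀⠀⠀⠿⠿⠂⠿⠿⠀
⠀⠀⠀⠀⠿⠿⠿⠿⠂⠿⠿⠀
⠀⠀⠀⠀⠿⠿⠿⠿⠂⠿⠿⠀

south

⠀⠀⠀⠀⠀⠀⠀⠀⠀⠀⠀⠀
⠀⠀⠀⠀⠀⠀⠀⠀⠀⠀⠀⠀
⠀⠀⠀⠀⠀⠀⠀⠀⠀⠀⠀⠀
⠀⠀⠀⠀⠂⠂⠂⠿⠿⠿⠿⠀
⠀⠀⠀⠀⠂⠂⠂⠿⠿⠿⠿⠀
⠀⠀⠀⠀⠂⠂⠂⠂⠂⠂⠂⠀
⠀⠀⠀⠀⠂⠂⣾⠿⠂⠿⠿⠀
⠀⠀⠀⠀⠂⠂⠂⠿⠂⠿⠿⠀
⠀⠀⠀⠀⠿⠿⠿⠿⠂⠿⠿⠀
⠀⠀⠀⠀⠿⠿⠿⠿⠂⠿⠿⠀
⠀⠀⠀⠀⠿⠿⠿⠿⠂⠿⠿⠀
⠀⠀⠀⠀⠿⠿⠂⠂⠂⠂⠿⠿

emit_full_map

⠂⠂⠂⠿⠿⠿⠿⠀⠀
⠂⠂⠂⠿⠿⠿⠿⠀⠀
⠂⠂⠂⠂⠂⠂⠂⠀⠀
⠂⠂⣾⠿⠂⠿⠿⠀⠀
⠂⠂⠂⠿⠂⠿⠿⠀⠀
⠿⠿⠿⠿⠂⠿⠿⠀⠀
⠿⠿⠿⠿⠂⠿⠿⠀⠀
⠿⠿⠿⠿⠂⠿⠿⠀⠀
⠿⠿⠂⠂⠂⠂⠿⠿⠿
⠿⠿⠂⠂⠂⠂⠿⠿⠿
⠿⠿⠂⠂⠂⠂⠂⠂⠂
⠿⠿⠶⠂⠂⠂⠿⠿⠿
⠿⠿⠂⠂⠂⠂⠿⠿⠿
⠿⠿⠿⠿⠿⠿⠿⠿⠀
⠿⠿⠿⠿⠿⠿⠿⠿⠀


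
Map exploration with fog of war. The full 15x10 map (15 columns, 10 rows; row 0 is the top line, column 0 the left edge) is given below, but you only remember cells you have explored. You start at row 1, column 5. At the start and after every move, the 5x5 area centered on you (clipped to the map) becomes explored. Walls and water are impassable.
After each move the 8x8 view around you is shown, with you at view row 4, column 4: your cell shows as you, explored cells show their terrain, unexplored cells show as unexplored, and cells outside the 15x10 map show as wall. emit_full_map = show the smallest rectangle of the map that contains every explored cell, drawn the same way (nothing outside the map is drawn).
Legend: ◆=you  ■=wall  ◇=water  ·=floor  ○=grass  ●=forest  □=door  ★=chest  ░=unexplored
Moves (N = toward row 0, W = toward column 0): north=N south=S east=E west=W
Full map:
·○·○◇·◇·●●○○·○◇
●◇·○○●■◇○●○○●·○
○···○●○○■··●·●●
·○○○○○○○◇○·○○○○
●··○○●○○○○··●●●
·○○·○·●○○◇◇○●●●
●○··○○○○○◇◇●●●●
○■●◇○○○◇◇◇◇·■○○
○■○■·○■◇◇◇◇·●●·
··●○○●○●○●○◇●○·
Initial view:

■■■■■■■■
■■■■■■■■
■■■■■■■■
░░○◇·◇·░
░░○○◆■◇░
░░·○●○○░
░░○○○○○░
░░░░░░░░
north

■■■■■■■■
■■■■■■■■
■■■■■■■■
■■■■■■■■
░░○◇◆◇·░
░░○○●■◇░
░░·○●○○░
░░○○○○○░

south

■■■■■■■■
■■■■■■■■
■■■■■■■■
░░○◇·◇·░
░░○○◆■◇░
░░·○●○○░
░░○○○○○░
░░░░░░░░

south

■■■■■■■■
■■■■■■■■
░░○◇·◇·░
░░○○●■◇░
░░·○◆○○░
░░○○○○○░
░░○○●○○░
░░░░░░░░

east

■■■■■■■■
■■■■■■■■
░○◇·◇·●░
░○○●■◇○░
░·○●◆○■░
░○○○○○◇░
░○○●○○○░
░░░░░░░░

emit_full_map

○◇·◇·●
○○●■◇○
·○●◆○■
○○○○○◇
○○●○○○

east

■■■■■■■■
■■■■■■■■
○◇·◇·●●░
○○●■◇○●░
·○●○◆■·░
○○○○○◇○░
○○●○○○○░
░░░░░░░░

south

■■■■■■■■
○◇·◇·●●░
○○●■◇○●░
·○●○○■·░
○○○○◆◇○░
○○●○○○○░
░░·●○○◇░
░░░░░░░░

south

○◇·◇·●●░
○○●■◇○●░
·○●○○■·░
○○○○○◇○░
○○●○◆○○░
░░·●○○◇░
░░○○○○◇░
░░░░░░░░

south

○○●■◇○●░
·○●○○■·░
○○○○○◇○░
○○●○○○○░
░░·●◆○◇░
░░○○○○◇░
░░○○◇◇◇░
░░░░░░░░

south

·○●○○■·░
○○○○○◇○░
○○●○○○○░
░░·●○○◇░
░░○○◆○◇░
░░○○◇◇◇░
░░○■◇◇◇░
░░░░░░░░

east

○●○○■·░░
○○○○◇○░░
○●○○○○·░
░·●○○◇◇░
░○○○◆◇◇░
░○○◇◇◇◇░
░○■◇◇◇◇░
░░░░░░░░

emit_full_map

○◇·◇·●●░
○○●■◇○●░
·○●○○■·░
○○○○○◇○░
○○●○○○○·
░░·●○○◇◇
░░○○○◆◇◇
░░○○◇◇◇◇
░░○■◇◇◇◇

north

○●■◇○●░░
○●○○■·░░
○○○○◇○·░
○●○○○○·░
░·●○◆◇◇░
░○○○○◇◇░
░○○◇◇◇◇░
░○■◇◇◇◇░

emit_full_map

○◇·◇·●●░
○○●■◇○●░
·○●○○■·░
○○○○○◇○·
○○●○○○○·
░░·●○◆◇◇
░░○○○○◇◇
░░○○◇◇◇◇
░░○■◇◇◇◇
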